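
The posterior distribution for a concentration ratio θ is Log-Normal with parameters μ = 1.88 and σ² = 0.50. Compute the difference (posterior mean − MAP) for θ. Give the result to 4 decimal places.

Mode = exp(μ − σ²) = exp(1.38) = 3.9749.
Mean = exp(μ + σ²/2) = exp(2.130) = 8.4149.
Difference = 8.4149 − 3.9749 = 4.4400.
The mean is pulled above the mode by the posterior's right skew.

4.4400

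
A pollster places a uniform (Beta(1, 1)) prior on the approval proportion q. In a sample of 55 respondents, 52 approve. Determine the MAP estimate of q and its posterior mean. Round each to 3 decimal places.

Posterior: Beta(1+52, 1+3) = Beta(53, 4).
Mode = (53−1)/(53+4−2) = 52/55 = 0.945.
Mean = 53/(53+4) = 53/57 = 0.930.

MAP estimate = 0.945, posterior mean = 0.930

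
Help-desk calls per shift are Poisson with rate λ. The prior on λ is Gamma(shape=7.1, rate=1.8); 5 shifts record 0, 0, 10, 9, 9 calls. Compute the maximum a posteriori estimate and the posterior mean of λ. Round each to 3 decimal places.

Σ counts = 28. Posterior: Gamma(shape = 7.1+28 = 35.1, rate = 1.8+5 = 6.8).
Mode = (α−1)/β = 34.1/6.8 = 5.015.
Mean = α/β = 35.1/6.8 = 5.162.
The mean is pulled above the mode by the posterior's right skew.

maximum a posteriori estimate = 5.015, posterior mean = 5.162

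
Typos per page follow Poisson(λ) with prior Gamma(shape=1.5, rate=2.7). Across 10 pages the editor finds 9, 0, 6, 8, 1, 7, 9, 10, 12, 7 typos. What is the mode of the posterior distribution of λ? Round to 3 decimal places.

5.472

Σ counts = 69. Posterior: Gamma(shape = 1.5+69 = 70.5, rate = 2.7+10 = 12.7).
Mode = (α−1)/β = 69.5/12.7 = 5.472.
Mean = α/β = 70.5/12.7 = 5.551.
This is the posterior mode — the MAP estimate.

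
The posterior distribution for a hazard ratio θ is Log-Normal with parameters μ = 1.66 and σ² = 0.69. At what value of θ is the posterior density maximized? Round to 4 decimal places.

Mode = exp(μ − σ²) = exp(0.97) = 2.6379.
Mean = exp(μ + σ²/2) = exp(2.005) = 7.4261.
This is the posterior mode — the MAP estimate.

2.6379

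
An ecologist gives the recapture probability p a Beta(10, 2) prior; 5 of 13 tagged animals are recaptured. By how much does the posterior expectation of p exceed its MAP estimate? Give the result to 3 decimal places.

Posterior: Beta(10+5, 2+8) = Beta(15, 10).
Mode = (15−1)/(15+10−2) = 14/23 = 0.609.
Mean = 15/(15+10) = 15/25 = 0.600.
Difference = 0.600 − 0.609 = -0.009.
The mean is pulled below the mode by the posterior's left skew.

-0.009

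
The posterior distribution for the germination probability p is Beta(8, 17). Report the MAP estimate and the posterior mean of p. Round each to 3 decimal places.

MAP: 0.304. Posterior mean: 0.320.

Mode = (8−1)/(8+17−2) = 7/23 = 0.304.
Mean = 8/(8+17) = 8/25 = 0.320.
Right-skewed posterior ⇒ mode < mean.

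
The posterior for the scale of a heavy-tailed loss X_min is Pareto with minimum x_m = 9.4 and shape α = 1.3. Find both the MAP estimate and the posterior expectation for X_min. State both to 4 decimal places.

The Pareto density is strictly decreasing on [x_m, ∞), so the mode is x_m = 9.4000.
Mean = α·x_m/(α−1) = 1.3·9.4/0.3 = 40.7333.

MAP estimate = 9.4000, posterior expectation = 40.7333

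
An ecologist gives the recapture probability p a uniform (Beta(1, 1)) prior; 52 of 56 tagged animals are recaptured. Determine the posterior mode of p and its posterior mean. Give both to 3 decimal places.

MAP: 0.929. Posterior mean: 0.914.

Posterior: Beta(1+52, 1+4) = Beta(53, 5).
Mode = (53−1)/(53+5−2) = 52/56 = 0.929.
Mean = 53/(53+5) = 53/58 = 0.914.
Left-skewed posterior ⇒ mean < mode.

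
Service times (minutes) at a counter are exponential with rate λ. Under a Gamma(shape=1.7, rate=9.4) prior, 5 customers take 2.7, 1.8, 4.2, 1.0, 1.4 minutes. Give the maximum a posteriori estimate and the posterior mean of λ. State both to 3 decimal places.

MAP: 0.278. Posterior mean: 0.327.

Σ times = 11.1. Posterior: Gamma(shape = 1.7+5 = 6.7, rate = 9.4+11.1 = 20.5).
Mode = (α−1)/β = 5.7/20.5 = 0.278.
Mean = α/β = 6.7/20.5 = 0.327.
The mean is pulled above the mode by the posterior's right skew.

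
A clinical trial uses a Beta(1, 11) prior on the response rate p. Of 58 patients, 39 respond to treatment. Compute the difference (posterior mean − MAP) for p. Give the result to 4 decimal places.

Posterior: Beta(1+39, 11+19) = Beta(40, 30).
Mode = (40−1)/(40+30−2) = 39/68 = 0.5735.
Mean = 40/(40+30) = 40/70 = 0.5714.
Difference = 0.5714 − 0.5735 = -0.0021.
Left-skewed posterior ⇒ mean < mode.

-0.0021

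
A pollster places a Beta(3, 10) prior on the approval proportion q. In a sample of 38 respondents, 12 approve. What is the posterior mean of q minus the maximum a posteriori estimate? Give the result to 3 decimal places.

0.008

Posterior: Beta(3+12, 10+26) = Beta(15, 36).
Mode = (15−1)/(15+36−2) = 14/49 = 0.286.
Mean = 15/(15+36) = 15/51 = 0.294.
Difference = 0.294 − 0.286 = 0.008.
The mean is pulled above the mode by the posterior's right skew.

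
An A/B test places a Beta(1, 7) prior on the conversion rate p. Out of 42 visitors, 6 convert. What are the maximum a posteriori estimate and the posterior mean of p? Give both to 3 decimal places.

Posterior: Beta(1+6, 7+36) = Beta(7, 43).
Mode = (7−1)/(7+43−2) = 6/48 = 0.125.
Mean = 7/(7+43) = 7/50 = 0.140.

maximum a posteriori estimate = 0.125, posterior mean = 0.140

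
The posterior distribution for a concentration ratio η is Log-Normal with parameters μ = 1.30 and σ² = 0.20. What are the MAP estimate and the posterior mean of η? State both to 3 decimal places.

Mode = exp(μ − σ²) = exp(1.10) = 3.004.
Mean = exp(μ + σ²/2) = exp(1.400) = 4.055.
Right-skewed posterior ⇒ mode < mean.

MAP = 3.004, posterior mean = 4.055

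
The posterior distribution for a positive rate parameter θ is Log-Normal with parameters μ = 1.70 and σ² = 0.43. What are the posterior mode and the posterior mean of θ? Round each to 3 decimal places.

posterior mode = 3.561, posterior mean = 6.787

Mode = exp(μ − σ²) = exp(1.27) = 3.561.
Mean = exp(μ + σ²/2) = exp(1.915) = 6.787.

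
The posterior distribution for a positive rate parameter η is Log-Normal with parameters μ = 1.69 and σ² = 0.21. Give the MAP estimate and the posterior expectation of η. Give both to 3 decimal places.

MAP: 4.393. Posterior mean: 6.019.

Mode = exp(μ − σ²) = exp(1.48) = 4.393.
Mean = exp(μ + σ²/2) = exp(1.795) = 6.019.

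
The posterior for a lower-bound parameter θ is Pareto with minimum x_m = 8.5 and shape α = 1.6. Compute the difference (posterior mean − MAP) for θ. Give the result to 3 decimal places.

The Pareto density is strictly decreasing on [x_m, ∞), so the mode is x_m = 8.500.
Mean = α·x_m/(α−1) = 1.6·8.5/0.6 = 22.667.
Difference = 22.667 − 8.500 = 14.167.

14.167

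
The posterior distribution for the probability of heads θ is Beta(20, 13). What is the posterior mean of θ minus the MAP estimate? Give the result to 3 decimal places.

-0.007

Mode = (20−1)/(20+13−2) = 19/31 = 0.613.
Mean = 20/(20+13) = 20/33 = 0.606.
Difference = 0.606 − 0.613 = -0.007.
The mean is pulled below the mode by the posterior's left skew.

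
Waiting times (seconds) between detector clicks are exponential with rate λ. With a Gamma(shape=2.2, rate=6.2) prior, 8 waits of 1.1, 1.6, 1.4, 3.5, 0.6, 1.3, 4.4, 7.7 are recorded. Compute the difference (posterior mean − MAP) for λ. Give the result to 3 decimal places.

0.036

Σ times = 21.6. Posterior: Gamma(shape = 2.2+8 = 10.2, rate = 6.2+21.6 = 27.8).
Mode = (α−1)/β = 9.2/27.8 = 0.331.
Mean = α/β = 10.2/27.8 = 0.367.
Difference = 0.367 − 0.331 = 0.036.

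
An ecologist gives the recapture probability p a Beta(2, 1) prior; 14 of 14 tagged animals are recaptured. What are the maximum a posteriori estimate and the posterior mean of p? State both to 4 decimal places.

MAP = 1.0000; posterior mean = 0.9412

Posterior: Beta(2+14, 1+0) = Beta(16, 1).
Since β = 1 ≤ 1 and α > 1, the Beta density is monotone increasing on [0,1]; the mode is at 1.
Mean = 16/(16+1) = 0.9412.
The mean is pulled below the mode by the posterior's left skew.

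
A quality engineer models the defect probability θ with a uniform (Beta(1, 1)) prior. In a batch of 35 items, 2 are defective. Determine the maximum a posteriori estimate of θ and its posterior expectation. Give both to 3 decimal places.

Posterior: Beta(1+2, 1+33) = Beta(3, 34).
Mode = (3−1)/(3+34−2) = 2/35 = 0.057.
Mean = 3/(3+34) = 3/37 = 0.081.

MAP = 0.057; posterior mean = 0.081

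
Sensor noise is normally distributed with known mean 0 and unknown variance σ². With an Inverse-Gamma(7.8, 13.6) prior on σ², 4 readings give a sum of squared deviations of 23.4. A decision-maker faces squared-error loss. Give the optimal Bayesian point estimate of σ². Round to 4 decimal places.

Posterior: Inverse-Gamma(shape = 7.8+4/2 = 9.8, scale = 13.6+23.4/2 = 25.3).
Mode = β/(α+1) = 25.3/10.8 = 2.3426.
Mean = β/(α−1) = 25.3/8.8 = 2.8750.
Squared-error loss ⇒ the optimal estimator is the posterior mean.

2.8750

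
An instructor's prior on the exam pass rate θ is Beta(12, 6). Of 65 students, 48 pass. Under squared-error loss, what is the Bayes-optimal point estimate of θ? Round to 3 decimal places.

Posterior: Beta(12+48, 6+17) = Beta(60, 23).
Mode = (60−1)/(60+23−2) = 59/81 = 0.728.
Mean = 60/(60+23) = 60/83 = 0.723.
Squared-error loss ⇒ the optimal estimator is the posterior mean.

0.723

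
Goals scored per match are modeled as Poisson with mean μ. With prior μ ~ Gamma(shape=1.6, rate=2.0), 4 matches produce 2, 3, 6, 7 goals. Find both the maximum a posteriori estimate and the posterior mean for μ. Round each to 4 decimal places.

maximum a posteriori estimate = 3.1000, posterior mean = 3.2667

Σ counts = 18. Posterior: Gamma(shape = 1.6+18 = 19.6, rate = 2.0+4 = 6.0).
Mode = (α−1)/β = 18.6/6.0 = 3.1000.
Mean = α/β = 19.6/6.0 = 3.2667.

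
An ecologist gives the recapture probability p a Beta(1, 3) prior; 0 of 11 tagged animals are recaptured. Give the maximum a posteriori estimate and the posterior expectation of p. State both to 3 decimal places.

MAP: 0.000. Posterior mean: 0.067.

Posterior: Beta(1+0, 3+11) = Beta(1, 14).
Since α = 1 ≤ 1 and β > 1, the Beta density is monotone decreasing on [0,1]; the mode is at 0.
Mean = 1/(1+14) = 0.067.
The posterior is right-skewed, so the mean exceeds the mode.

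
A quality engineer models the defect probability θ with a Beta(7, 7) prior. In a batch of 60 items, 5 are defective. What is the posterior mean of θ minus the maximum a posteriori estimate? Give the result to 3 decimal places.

0.009

Posterior: Beta(7+5, 7+55) = Beta(12, 62).
Mode = (12−1)/(12+62−2) = 11/72 = 0.153.
Mean = 12/(12+62) = 12/74 = 0.162.
Difference = 0.162 − 0.153 = 0.009.
Mean > mode: the posterior has a right tail.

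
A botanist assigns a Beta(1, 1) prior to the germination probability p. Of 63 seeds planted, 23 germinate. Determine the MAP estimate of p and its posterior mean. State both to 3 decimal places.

Posterior: Beta(1+23, 1+40) = Beta(24, 41).
Mode = (24−1)/(24+41−2) = 23/63 = 0.365.
With a flat prior the MAP equals the MLE, 23/63.
Mean = 24/(24+41) = 24/65 = 0.369.

p_MAP = 0.365, E[p|data] = 0.369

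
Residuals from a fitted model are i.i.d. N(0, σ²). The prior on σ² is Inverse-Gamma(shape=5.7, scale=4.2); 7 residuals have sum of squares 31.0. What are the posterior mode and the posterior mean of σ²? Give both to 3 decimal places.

Posterior: Inverse-Gamma(shape = 5.7+7/2 = 9.2, scale = 4.2+31.0/2 = 19.7).
Mode = β/(α+1) = 19.7/10.2 = 1.931.
Mean = β/(α−1) = 19.7/8.2 = 2.402.

MAP = 1.931; posterior mean = 2.402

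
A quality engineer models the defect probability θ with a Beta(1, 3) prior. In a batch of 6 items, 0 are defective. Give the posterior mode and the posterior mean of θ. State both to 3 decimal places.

θ_MAP = 0.000, E[θ|data] = 0.100

Posterior: Beta(1+0, 3+6) = Beta(1, 9).
Since α = 1 ≤ 1 and β > 1, the Beta density is monotone decreasing on [0,1]; the mode is at 0.
Mean = 1/(1+9) = 0.100.
The mean is pulled above the mode by the posterior's right skew.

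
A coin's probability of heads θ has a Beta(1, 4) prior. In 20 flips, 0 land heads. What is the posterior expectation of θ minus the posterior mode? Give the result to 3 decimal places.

Posterior: Beta(1+0, 4+20) = Beta(1, 24).
Since α = 1 ≤ 1 and β > 1, the Beta density is monotone decreasing on [0,1]; the mode is at 0.
Mean = 1/(1+24) = 0.040.
Difference = 0.040 − 0.000 = 0.040.

0.040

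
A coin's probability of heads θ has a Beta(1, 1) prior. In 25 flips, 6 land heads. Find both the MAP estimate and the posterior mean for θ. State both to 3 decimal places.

MAP estimate = 0.240, posterior mean = 0.259

Posterior: Beta(1+6, 1+19) = Beta(7, 20).
Mode = (7−1)/(7+20−2) = 6/25 = 0.240.
With a flat prior the MAP equals the MLE, 6/25.
Mean = 7/(7+20) = 7/27 = 0.259.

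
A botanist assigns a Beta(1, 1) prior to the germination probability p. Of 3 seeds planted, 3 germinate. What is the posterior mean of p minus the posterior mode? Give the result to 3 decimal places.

Posterior: Beta(1+3, 1+0) = Beta(4, 1).
Since β = 1 ≤ 1 and α > 1, the Beta density is monotone increasing on [0,1]; the mode is at 1.
Mean = 4/(4+1) = 0.800.
Difference = 0.800 − 1.000 = -0.200.
Mode > mean: the posterior has a left tail.

-0.200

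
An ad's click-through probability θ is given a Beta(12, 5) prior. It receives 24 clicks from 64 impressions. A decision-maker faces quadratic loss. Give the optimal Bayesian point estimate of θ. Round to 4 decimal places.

0.4444

Posterior: Beta(12+24, 5+40) = Beta(36, 45).
Mode = (36−1)/(36+45−2) = 35/79 = 0.4430.
Mean = 36/(36+45) = 36/81 = 0.4444.
Quadratic loss ⇒ the optimal estimator is the posterior mean.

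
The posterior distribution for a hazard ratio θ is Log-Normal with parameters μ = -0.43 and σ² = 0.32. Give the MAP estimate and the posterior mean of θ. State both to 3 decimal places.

MAP = 0.472, posterior mean = 0.763

Mode = exp(μ − σ²) = exp(-0.75) = 0.472.
Mean = exp(μ + σ²/2) = exp(-0.270) = 0.763.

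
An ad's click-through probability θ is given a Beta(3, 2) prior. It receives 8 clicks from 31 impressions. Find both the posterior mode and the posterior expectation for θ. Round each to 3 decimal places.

Posterior: Beta(3+8, 2+23) = Beta(11, 25).
Mode = (11−1)/(11+25−2) = 10/34 = 0.294.
Mean = 11/(11+25) = 11/36 = 0.306.
Right-skewed posterior ⇒ mode < mean.

θ_MAP = 0.294, E[θ|data] = 0.306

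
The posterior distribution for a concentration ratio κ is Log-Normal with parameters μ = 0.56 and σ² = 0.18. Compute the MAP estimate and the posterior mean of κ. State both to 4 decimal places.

Mode = exp(μ − σ²) = exp(0.38) = 1.4623.
Mean = exp(μ + σ²/2) = exp(0.650) = 1.9155.
The posterior is right-skewed, so the mean exceeds the mode.

MAP = 1.4623; posterior mean = 1.9155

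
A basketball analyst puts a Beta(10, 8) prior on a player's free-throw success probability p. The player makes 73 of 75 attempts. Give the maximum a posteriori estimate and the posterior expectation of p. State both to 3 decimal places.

MAP = 0.901; posterior mean = 0.892

Posterior: Beta(10+73, 8+2) = Beta(83, 10).
Mode = (83−1)/(83+10−2) = 82/91 = 0.901.
Mean = 83/(83+10) = 83/93 = 0.892.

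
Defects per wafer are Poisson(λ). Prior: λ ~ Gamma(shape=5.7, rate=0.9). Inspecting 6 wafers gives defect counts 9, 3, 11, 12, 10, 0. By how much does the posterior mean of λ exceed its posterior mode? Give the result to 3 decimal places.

0.145

Σ counts = 45. Posterior: Gamma(shape = 5.7+45 = 50.7, rate = 0.9+6 = 6.9).
Mode = (α−1)/β = 49.7/6.9 = 7.203.
Mean = α/β = 50.7/6.9 = 7.348.
Difference = 7.348 − 7.203 = 0.145.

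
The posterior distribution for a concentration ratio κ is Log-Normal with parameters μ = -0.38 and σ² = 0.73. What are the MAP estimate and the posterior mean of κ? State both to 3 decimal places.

MAP: 0.330. Posterior mean: 0.985.

Mode = exp(μ − σ²) = exp(-1.11) = 0.330.
Mean = exp(μ + σ²/2) = exp(-0.015) = 0.985.
The posterior is right-skewed, so the mean exceeds the mode.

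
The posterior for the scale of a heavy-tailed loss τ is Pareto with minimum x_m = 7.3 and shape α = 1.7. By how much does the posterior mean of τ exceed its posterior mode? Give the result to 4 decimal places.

The Pareto density is strictly decreasing on [x_m, ∞), so the mode is x_m = 7.3000.
Mean = α·x_m/(α−1) = 1.7·7.3/0.7 = 17.7286.
Difference = 17.7286 − 7.3000 = 10.4286.
Mean > mode: the posterior has a right tail.

10.4286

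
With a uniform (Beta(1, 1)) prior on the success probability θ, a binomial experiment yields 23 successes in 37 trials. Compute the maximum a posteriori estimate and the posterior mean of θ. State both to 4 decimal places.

Posterior: Beta(1+23, 1+14) = Beta(24, 15).
Mode = (24−1)/(24+15−2) = 23/37 = 0.6216.
With a flat prior the MAP equals the MLE, 23/37.
Mean = 24/(24+15) = 24/39 = 0.6154.

maximum a posteriori estimate = 0.6216, posterior mean = 0.6154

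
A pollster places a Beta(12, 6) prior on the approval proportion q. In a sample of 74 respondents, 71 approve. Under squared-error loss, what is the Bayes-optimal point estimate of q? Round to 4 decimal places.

Posterior: Beta(12+71, 6+3) = Beta(83, 9).
Mode = (83−1)/(83+9−2) = 82/90 = 0.9111.
Mean = 83/(83+9) = 83/92 = 0.9022.
Squared-error loss ⇒ the optimal estimator is the posterior mean.

0.9022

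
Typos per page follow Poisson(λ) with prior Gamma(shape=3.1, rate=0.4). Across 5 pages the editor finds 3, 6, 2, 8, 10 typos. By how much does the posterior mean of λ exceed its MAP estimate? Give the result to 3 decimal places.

0.185

Σ counts = 29. Posterior: Gamma(shape = 3.1+29 = 32.1, rate = 0.4+5 = 5.4).
Mode = (α−1)/β = 31.1/5.4 = 5.759.
Mean = α/β = 32.1/5.4 = 5.944.
Difference = 5.944 − 5.759 = 0.185.
Right-skewed posterior ⇒ mode < mean.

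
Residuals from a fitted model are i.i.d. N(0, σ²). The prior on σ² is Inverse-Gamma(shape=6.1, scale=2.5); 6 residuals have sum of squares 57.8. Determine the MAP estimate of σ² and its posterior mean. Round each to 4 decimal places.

Posterior: Inverse-Gamma(shape = 6.1+6/2 = 9.1, scale = 2.5+57.8/2 = 31.4).
Mode = β/(α+1) = 31.4/10.1 = 3.1089.
Mean = β/(α−1) = 31.4/8.1 = 3.8765.

MAP = 3.1089, posterior mean = 3.8765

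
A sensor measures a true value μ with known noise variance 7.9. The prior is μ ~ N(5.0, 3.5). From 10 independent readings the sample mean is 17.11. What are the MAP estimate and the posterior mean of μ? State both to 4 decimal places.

MAP: 14.8800. Posterior mean: 14.8800.

Posterior for μ is Normal. Precision-weighted mean: (1/3.5·5.0 + 10/7.9·17.11) / (1/3.5 + 10/7.9) = 14.8800.
A Normal posterior is symmetric, so mode = mean.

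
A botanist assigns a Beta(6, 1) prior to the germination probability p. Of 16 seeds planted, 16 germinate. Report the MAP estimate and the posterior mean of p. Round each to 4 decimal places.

p_MAP = 1.0000, E[p|data] = 0.9565

Posterior: Beta(6+16, 1+0) = Beta(22, 1).
Since β = 1 ≤ 1 and α > 1, the Beta density is monotone increasing on [0,1]; the mode is at 1.
Mean = 22/(22+1) = 0.9565.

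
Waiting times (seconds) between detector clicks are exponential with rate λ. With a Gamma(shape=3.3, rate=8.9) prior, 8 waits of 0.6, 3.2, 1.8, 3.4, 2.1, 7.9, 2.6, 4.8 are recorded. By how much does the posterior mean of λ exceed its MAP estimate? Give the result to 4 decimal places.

Σ times = 26.4. Posterior: Gamma(shape = 3.3+8 = 11.3, rate = 8.9+26.4 = 35.3).
Mode = (α−1)/β = 10.3/35.3 = 0.2918.
Mean = α/β = 11.3/35.3 = 0.3201.
Difference = 0.3201 − 0.2918 = 0.0283.

0.0283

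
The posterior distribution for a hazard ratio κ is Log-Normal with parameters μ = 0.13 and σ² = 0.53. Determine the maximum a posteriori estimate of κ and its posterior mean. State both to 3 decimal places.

Mode = exp(μ − σ²) = exp(-0.40) = 0.670.
Mean = exp(μ + σ²/2) = exp(0.395) = 1.484.

MAP: 0.670. Posterior mean: 1.484.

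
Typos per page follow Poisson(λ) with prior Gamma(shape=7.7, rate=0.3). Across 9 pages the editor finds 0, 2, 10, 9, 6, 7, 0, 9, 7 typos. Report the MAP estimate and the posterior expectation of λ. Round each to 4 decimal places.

Σ counts = 50. Posterior: Gamma(shape = 7.7+50 = 57.7, rate = 0.3+9 = 9.3).
Mode = (α−1)/β = 56.7/9.3 = 6.0968.
Mean = α/β = 57.7/9.3 = 6.2043.

MAP estimate = 6.0968, posterior expectation = 6.2043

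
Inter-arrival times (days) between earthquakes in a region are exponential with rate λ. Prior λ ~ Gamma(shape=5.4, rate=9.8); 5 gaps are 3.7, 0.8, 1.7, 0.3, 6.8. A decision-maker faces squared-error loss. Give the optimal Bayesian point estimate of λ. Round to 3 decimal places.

0.450

Σ times = 13.3. Posterior: Gamma(shape = 5.4+5 = 10.4, rate = 9.8+13.3 = 23.1).
Mode = (α−1)/β = 9.4/23.1 = 0.407.
Mean = α/β = 10.4/23.1 = 0.450.
Squared-error loss ⇒ the optimal estimator is the posterior mean.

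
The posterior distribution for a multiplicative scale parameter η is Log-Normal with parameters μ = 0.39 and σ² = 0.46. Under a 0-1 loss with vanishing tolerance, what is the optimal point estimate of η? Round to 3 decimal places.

Mode = exp(μ − σ²) = exp(-0.07) = 0.932.
Mean = exp(μ + σ²/2) = exp(0.620) = 1.859.
This is the posterior mode — the MAP estimate.

0.932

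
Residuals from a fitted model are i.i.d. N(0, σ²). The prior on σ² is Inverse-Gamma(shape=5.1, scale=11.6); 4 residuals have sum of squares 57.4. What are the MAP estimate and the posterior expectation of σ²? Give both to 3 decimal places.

MAP estimate = 4.975, posterior expectation = 6.607

Posterior: Inverse-Gamma(shape = 5.1+4/2 = 7.1, scale = 11.6+57.4/2 = 40.3).
Mode = β/(α+1) = 40.3/8.1 = 4.975.
Mean = β/(α−1) = 40.3/6.1 = 6.607.
The mean is pulled above the mode by the posterior's right skew.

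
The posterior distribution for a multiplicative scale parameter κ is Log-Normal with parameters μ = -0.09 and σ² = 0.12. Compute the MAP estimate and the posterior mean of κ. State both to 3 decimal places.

Mode = exp(μ − σ²) = exp(-0.21) = 0.811.
Mean = exp(μ + σ²/2) = exp(-0.030) = 0.970.

κ_MAP = 0.811, E[κ|data] = 0.970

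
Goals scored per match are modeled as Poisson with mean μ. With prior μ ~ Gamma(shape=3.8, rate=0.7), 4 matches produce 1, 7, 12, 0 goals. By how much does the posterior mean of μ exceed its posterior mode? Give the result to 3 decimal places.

Σ counts = 20. Posterior: Gamma(shape = 3.8+20 = 23.8, rate = 0.7+4 = 4.7).
Mode = (α−1)/β = 22.8/4.7 = 4.851.
Mean = α/β = 23.8/4.7 = 5.064.
Difference = 5.064 − 4.851 = 0.213.

0.213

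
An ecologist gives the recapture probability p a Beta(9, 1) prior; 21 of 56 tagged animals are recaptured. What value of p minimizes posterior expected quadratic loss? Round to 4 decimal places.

0.4545

Posterior: Beta(9+21, 1+35) = Beta(30, 36).
Mode = (30−1)/(30+36−2) = 29/64 = 0.4531.
Mean = 30/(30+36) = 30/66 = 0.4545.
Quadratic loss ⇒ the optimal estimator is the posterior mean.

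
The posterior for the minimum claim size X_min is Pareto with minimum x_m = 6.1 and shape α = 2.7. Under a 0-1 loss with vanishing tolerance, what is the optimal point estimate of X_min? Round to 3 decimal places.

6.100

The Pareto density is strictly decreasing on [x_m, ∞), so the mode is x_m = 6.100.
Mean = α·x_m/(α−1) = 2.7·6.1/1.7 = 9.688.
This is the posterior mode — the MAP estimate.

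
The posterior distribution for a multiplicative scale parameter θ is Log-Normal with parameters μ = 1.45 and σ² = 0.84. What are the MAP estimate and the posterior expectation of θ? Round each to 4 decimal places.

Mode = exp(μ − σ²) = exp(0.61) = 1.8404.
Mean = exp(μ + σ²/2) = exp(1.870) = 6.4883.

MAP = 1.8404; posterior mean = 6.4883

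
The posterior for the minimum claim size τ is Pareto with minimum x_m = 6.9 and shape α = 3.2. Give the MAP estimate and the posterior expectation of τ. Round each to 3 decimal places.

τ_MAP = 6.900, E[τ|data] = 10.036

The Pareto density is strictly decreasing on [x_m, ∞), so the mode is x_m = 6.900.
Mean = α·x_m/(α−1) = 3.2·6.9/2.2 = 10.036.
The mean is pulled above the mode by the posterior's right skew.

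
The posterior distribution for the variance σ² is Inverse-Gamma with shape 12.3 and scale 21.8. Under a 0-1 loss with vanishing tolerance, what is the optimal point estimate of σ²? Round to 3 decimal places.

1.639

Mode = β/(α+1) = 21.8/13.3 = 1.639.
Mean = β/(α−1) = 21.8/11.3 = 1.929.
This is the posterior mode — the MAP estimate.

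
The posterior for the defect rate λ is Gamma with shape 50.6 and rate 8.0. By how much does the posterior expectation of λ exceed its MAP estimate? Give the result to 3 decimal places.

0.125

Mode = (α−1)/β = 49.6/8.0 = 6.200.
Mean = α/β = 50.6/8.0 = 6.325.
Difference = 6.325 − 6.200 = 0.125.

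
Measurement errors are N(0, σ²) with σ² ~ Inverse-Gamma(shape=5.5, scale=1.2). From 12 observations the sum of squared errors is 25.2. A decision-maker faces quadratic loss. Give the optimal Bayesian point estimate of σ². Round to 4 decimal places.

1.3143

Posterior: Inverse-Gamma(shape = 5.5+12/2 = 11.5, scale = 1.2+25.2/2 = 13.8).
Mode = β/(α+1) = 13.8/12.5 = 1.1040.
Mean = β/(α−1) = 13.8/10.5 = 1.3143.
Quadratic loss ⇒ the optimal estimator is the posterior mean.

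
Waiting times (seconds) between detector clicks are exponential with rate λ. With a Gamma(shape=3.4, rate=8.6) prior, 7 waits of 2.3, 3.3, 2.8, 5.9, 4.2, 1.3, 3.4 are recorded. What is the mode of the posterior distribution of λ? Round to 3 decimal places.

Σ times = 23.2. Posterior: Gamma(shape = 3.4+7 = 10.4, rate = 8.6+23.2 = 31.8).
Mode = (α−1)/β = 9.4/31.8 = 0.296.
Mean = α/β = 10.4/31.8 = 0.327.
This is the posterior mode — the MAP estimate.

0.296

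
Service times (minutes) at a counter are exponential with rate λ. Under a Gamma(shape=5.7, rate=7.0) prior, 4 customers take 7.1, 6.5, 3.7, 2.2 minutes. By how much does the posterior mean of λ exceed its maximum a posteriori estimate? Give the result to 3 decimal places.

0.038

Σ times = 19.5. Posterior: Gamma(shape = 5.7+4 = 9.7, rate = 7.0+19.5 = 26.5).
Mode = (α−1)/β = 8.7/26.5 = 0.328.
Mean = α/β = 9.7/26.5 = 0.366.
Difference = 0.366 − 0.328 = 0.038.
The posterior is right-skewed, so the mean exceeds the mode.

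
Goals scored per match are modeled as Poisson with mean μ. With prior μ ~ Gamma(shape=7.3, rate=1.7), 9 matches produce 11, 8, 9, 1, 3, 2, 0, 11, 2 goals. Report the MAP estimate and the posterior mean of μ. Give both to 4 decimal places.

Σ counts = 47. Posterior: Gamma(shape = 7.3+47 = 54.3, rate = 1.7+9 = 10.7).
Mode = (α−1)/β = 53.3/10.7 = 4.9813.
Mean = α/β = 54.3/10.7 = 5.0748.
Mean > mode: the posterior has a right tail.

MAP = 4.9813, posterior mean = 5.0748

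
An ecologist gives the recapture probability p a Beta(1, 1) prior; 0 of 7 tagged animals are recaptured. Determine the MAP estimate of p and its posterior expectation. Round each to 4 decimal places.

MAP = 0.0000, posterior mean = 0.1111

Posterior: Beta(1+0, 1+7) = Beta(1, 8).
Since α = 1 ≤ 1 and β > 1, the Beta density is monotone decreasing on [0,1]; the mode is at 0.
Mean = 1/(1+8) = 0.1111.
The posterior is right-skewed, so the mean exceeds the mode.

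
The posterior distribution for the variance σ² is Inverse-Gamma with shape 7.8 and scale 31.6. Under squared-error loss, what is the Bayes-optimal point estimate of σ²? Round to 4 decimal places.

4.6471

Mode = β/(α+1) = 31.6/8.8 = 3.5909.
Mean = β/(α−1) = 31.6/6.8 = 4.6471.
Squared-error loss ⇒ the optimal estimator is the posterior mean.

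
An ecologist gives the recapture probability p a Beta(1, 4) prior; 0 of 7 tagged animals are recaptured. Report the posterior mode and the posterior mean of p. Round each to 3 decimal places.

MAP = 0.000, posterior mean = 0.083

Posterior: Beta(1+0, 4+7) = Beta(1, 11).
Since α = 1 ≤ 1 and β > 1, the Beta density is monotone decreasing on [0,1]; the mode is at 0.
Mean = 1/(1+11) = 0.083.
The mean is pulled above the mode by the posterior's right skew.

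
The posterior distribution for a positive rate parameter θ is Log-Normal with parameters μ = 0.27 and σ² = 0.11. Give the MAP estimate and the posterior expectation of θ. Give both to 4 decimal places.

Mode = exp(μ − σ²) = exp(0.16) = 1.1735.
Mean = exp(μ + σ²/2) = exp(0.325) = 1.3840.

MAP = 1.1735, posterior mean = 1.3840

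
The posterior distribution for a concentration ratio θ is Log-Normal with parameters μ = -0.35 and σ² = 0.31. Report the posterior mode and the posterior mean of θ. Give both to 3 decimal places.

Mode = exp(μ − σ²) = exp(-0.66) = 0.517.
Mean = exp(μ + σ²/2) = exp(-0.195) = 0.823.
Mean > mode: the posterior has a right tail.

MAP = 0.517; posterior mean = 0.823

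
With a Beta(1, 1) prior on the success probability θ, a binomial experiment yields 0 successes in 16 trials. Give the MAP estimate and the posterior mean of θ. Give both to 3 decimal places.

Posterior: Beta(1+0, 1+16) = Beta(1, 17).
Since α = 1 ≤ 1 and β > 1, the Beta density is monotone decreasing on [0,1]; the mode is at 0.
Mean = 1/(1+17) = 0.056.
The mean is pulled above the mode by the posterior's right skew.

MAP: 0.000. Posterior mean: 0.056.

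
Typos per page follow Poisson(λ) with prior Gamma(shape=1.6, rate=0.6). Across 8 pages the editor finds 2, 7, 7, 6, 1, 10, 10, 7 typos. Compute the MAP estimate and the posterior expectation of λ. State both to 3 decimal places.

Σ counts = 50. Posterior: Gamma(shape = 1.6+50 = 51.6, rate = 0.6+8 = 8.6).
Mode = (α−1)/β = 50.6/8.6 = 5.884.
Mean = α/β = 51.6/8.6 = 6.000.
The mean is pulled above the mode by the posterior's right skew.

MAP = 5.884, posterior mean = 6.000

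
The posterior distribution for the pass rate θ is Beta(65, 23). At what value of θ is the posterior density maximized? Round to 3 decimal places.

Mode = (65−1)/(65+23−2) = 64/86 = 0.744.
Mean = 65/(65+23) = 65/88 = 0.739.
This is the posterior mode — the MAP estimate.

0.744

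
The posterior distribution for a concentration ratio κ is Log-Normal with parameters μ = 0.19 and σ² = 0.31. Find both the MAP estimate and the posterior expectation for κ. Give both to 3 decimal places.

Mode = exp(μ − σ²) = exp(-0.12) = 0.887.
Mean = exp(μ + σ²/2) = exp(0.345) = 1.412.

MAP = 0.887; posterior mean = 1.412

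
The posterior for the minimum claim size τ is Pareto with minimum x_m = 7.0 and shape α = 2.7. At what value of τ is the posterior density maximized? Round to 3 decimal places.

The Pareto density is strictly decreasing on [x_m, ∞), so the mode is x_m = 7.000.
Mean = α·x_m/(α−1) = 2.7·7.0/1.7 = 11.118.
This is the posterior mode — the MAP estimate.

7.000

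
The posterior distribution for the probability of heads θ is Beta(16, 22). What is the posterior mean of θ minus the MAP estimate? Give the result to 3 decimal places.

Mode = (16−1)/(16+22−2) = 15/36 = 0.417.
Mean = 16/(16+22) = 16/38 = 0.421.
Difference = 0.421 − 0.417 = 0.004.
The posterior is right-skewed, so the mean exceeds the mode.

0.004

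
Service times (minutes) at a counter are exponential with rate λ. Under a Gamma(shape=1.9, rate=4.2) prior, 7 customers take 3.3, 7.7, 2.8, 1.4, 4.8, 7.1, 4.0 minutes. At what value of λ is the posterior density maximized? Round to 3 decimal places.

Σ times = 31.1. Posterior: Gamma(shape = 1.9+7 = 8.9, rate = 4.2+31.1 = 35.3).
Mode = (α−1)/β = 7.9/35.3 = 0.224.
Mean = α/β = 8.9/35.3 = 0.252.
This is the posterior mode — the MAP estimate.

0.224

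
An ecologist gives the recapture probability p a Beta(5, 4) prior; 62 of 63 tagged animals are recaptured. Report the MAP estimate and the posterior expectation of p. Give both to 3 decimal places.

MAP: 0.943. Posterior mean: 0.931.

Posterior: Beta(5+62, 4+1) = Beta(67, 5).
Mode = (67−1)/(67+5−2) = 66/70 = 0.943.
Mean = 67/(67+5) = 67/72 = 0.931.
The mean is pulled below the mode by the posterior's left skew.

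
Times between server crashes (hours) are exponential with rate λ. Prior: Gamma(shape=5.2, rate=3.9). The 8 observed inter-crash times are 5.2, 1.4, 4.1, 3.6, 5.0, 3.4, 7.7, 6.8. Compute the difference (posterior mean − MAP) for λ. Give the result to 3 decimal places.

Σ times = 37.2. Posterior: Gamma(shape = 5.2+8 = 13.2, rate = 3.9+37.2 = 41.1).
Mode = (α−1)/β = 12.2/41.1 = 0.297.
Mean = α/β = 13.2/41.1 = 0.321.
Difference = 0.321 − 0.297 = 0.024.
Right-skewed posterior ⇒ mode < mean.

0.024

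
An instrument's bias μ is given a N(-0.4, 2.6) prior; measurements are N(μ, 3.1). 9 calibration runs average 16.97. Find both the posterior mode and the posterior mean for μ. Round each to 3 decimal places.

Posterior for μ is Normal. Precision-weighted mean: (1/2.6·-0.4 + 9/3.1·16.97) / (1/2.6 + 9/3.1) = 14.938.
A Normal posterior is symmetric, so mode = mean.

μ_MAP = 14.938, E[μ|data] = 14.938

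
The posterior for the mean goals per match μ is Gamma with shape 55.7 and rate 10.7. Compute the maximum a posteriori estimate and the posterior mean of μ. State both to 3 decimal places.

maximum a posteriori estimate = 5.112, posterior mean = 5.206

Mode = (α−1)/β = 54.7/10.7 = 5.112.
Mean = α/β = 55.7/10.7 = 5.206.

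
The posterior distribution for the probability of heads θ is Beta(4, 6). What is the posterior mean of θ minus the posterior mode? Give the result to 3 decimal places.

0.025

Mode = (4−1)/(4+6−2) = 3/8 = 0.375.
Mean = 4/(4+6) = 4/10 = 0.400.
Difference = 0.400 − 0.375 = 0.025.
The mean is pulled above the mode by the posterior's right skew.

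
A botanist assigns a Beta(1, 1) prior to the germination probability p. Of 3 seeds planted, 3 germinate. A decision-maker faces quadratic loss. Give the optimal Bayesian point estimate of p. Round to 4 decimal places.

Posterior: Beta(1+3, 1+0) = Beta(4, 1).
Since β = 1 ≤ 1 and α > 1, the Beta density is monotone increasing on [0,1]; the mode is at 1.
Mean = 4/(4+1) = 0.8000.
Quadratic loss ⇒ the optimal estimator is the posterior mean.

0.8000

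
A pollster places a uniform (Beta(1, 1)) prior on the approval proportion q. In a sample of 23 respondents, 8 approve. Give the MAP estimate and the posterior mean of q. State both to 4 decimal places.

q_MAP = 0.3478, E[q|data] = 0.3600

Posterior: Beta(1+8, 1+15) = Beta(9, 16).
Mode = (9−1)/(9+16−2) = 8/23 = 0.3478.
With a flat prior the MAP equals the MLE, 8/23.
Mean = 9/(9+16) = 9/25 = 0.3600.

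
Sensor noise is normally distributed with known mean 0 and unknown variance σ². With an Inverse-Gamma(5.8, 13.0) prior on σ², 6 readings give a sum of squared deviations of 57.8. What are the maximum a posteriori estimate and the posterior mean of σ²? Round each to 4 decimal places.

Posterior: Inverse-Gamma(shape = 5.8+6/2 = 8.8, scale = 13.0+57.8/2 = 41.9).
Mode = β/(α+1) = 41.9/9.8 = 4.2755.
Mean = β/(α−1) = 41.9/7.8 = 5.3718.

maximum a posteriori estimate = 4.2755, posterior mean = 5.3718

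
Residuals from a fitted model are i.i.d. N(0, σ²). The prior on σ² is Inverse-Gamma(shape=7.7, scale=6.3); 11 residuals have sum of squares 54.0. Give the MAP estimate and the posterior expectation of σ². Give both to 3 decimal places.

MAP = 2.345; posterior mean = 2.730

Posterior: Inverse-Gamma(shape = 7.7+11/2 = 13.2, scale = 6.3+54.0/2 = 33.3).
Mode = β/(α+1) = 33.3/14.2 = 2.345.
Mean = β/(α−1) = 33.3/12.2 = 2.730.
The posterior is right-skewed, so the mean exceeds the mode.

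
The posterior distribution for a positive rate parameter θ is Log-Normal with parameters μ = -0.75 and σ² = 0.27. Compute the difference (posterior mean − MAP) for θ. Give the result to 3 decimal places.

Mode = exp(μ − σ²) = exp(-1.02) = 0.361.
Mean = exp(μ + σ²/2) = exp(-0.615) = 0.541.
Difference = 0.541 − 0.361 = 0.180.

0.180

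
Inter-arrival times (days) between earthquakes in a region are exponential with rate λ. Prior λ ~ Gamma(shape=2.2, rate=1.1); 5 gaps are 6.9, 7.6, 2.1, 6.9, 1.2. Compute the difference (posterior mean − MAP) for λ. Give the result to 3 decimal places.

Σ times = 24.7. Posterior: Gamma(shape = 2.2+5 = 7.2, rate = 1.1+24.7 = 25.8).
Mode = (α−1)/β = 6.2/25.8 = 0.240.
Mean = α/β = 7.2/25.8 = 0.279.
Difference = 0.279 − 0.240 = 0.039.
Mean > mode: the posterior has a right tail.

0.039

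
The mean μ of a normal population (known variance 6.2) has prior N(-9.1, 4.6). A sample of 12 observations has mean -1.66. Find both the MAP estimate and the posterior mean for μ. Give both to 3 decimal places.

MAP estimate = -2.411, posterior mean = -2.411

Posterior for μ is Normal. Precision-weighted mean: (1/4.6·-9.1 + 12/6.2·-1.66) / (1/4.6 + 12/6.2) = -2.411.
A Normal posterior is symmetric, so mode = mean.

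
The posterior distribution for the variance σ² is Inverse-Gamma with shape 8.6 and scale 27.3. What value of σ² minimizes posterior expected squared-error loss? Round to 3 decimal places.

Mode = β/(α+1) = 27.3/9.6 = 2.844.
Mean = β/(α−1) = 27.3/7.6 = 3.592.
Squared-error loss ⇒ the optimal estimator is the posterior mean.

3.592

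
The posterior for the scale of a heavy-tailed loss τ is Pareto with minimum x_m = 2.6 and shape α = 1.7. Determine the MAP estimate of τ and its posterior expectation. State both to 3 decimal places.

The Pareto density is strictly decreasing on [x_m, ∞), so the mode is x_m = 2.600.
Mean = α·x_m/(α−1) = 1.7·2.6/0.7 = 6.314.

MAP estimate = 2.600, posterior expectation = 6.314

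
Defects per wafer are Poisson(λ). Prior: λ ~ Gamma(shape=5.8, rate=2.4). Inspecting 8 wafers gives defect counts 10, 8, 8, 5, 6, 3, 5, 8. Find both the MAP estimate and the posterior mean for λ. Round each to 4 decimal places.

MAP = 5.5577, posterior mean = 5.6538

Σ counts = 53. Posterior: Gamma(shape = 5.8+53 = 58.8, rate = 2.4+8 = 10.4).
Mode = (α−1)/β = 57.8/10.4 = 5.5577.
Mean = α/β = 58.8/10.4 = 5.6538.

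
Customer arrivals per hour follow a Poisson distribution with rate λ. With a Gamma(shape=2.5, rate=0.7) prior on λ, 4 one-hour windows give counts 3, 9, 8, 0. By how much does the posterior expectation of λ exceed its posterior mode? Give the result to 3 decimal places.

0.213

Σ counts = 20. Posterior: Gamma(shape = 2.5+20 = 22.5, rate = 0.7+4 = 4.7).
Mode = (α−1)/β = 21.5/4.7 = 4.574.
Mean = α/β = 22.5/4.7 = 4.787.
Difference = 4.787 − 4.574 = 0.213.
The mean is pulled above the mode by the posterior's right skew.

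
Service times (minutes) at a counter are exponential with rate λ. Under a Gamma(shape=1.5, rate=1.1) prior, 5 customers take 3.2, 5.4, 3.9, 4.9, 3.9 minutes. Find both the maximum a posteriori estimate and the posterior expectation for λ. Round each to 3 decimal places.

maximum a posteriori estimate = 0.246, posterior expectation = 0.290

Σ times = 21.3. Posterior: Gamma(shape = 1.5+5 = 6.5, rate = 1.1+21.3 = 22.4).
Mode = (α−1)/β = 5.5/22.4 = 0.246.
Mean = α/β = 6.5/22.4 = 0.290.
Right-skewed posterior ⇒ mode < mean.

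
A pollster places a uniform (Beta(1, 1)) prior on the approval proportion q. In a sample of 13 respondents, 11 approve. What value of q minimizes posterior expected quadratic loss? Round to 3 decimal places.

Posterior: Beta(1+11, 1+2) = Beta(12, 3).
Mode = (12−1)/(12+3−2) = 11/13 = 0.846.
With a flat prior the MAP equals the MLE, 11/13.
Mean = 12/(12+3) = 12/15 = 0.800.
Quadratic loss ⇒ the optimal estimator is the posterior mean.

0.800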